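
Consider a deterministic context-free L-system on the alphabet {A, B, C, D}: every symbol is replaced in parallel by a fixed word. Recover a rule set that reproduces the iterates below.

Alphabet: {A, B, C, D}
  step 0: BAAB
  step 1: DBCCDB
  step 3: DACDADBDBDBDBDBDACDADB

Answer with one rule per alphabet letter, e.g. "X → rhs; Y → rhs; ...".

A->C, B->DB, C->BB, D->DA

  step 0 ⇒ step 1: BAAB ⇒ DB·C·C·DB
    A ↦ C
    B ↦ DB
    C ↦ BB  (constrained at step 1)
    D ↦ DA  (constrained at step 1)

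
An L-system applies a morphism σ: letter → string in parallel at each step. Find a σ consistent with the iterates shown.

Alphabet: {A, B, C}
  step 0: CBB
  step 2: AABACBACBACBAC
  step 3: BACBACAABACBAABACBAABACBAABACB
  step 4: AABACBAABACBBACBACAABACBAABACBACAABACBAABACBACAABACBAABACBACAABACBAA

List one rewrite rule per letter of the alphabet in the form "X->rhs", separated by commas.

A->BAC, B->AA, C->B

  step 3 ⇒ step 4: BACBACAABACBAABACBAABACBAABACB ⇒ AA·BAC·B·AA·BAC·B·BAC·BAC·AA·BAC·B·AA·BAC·BAC·AA·BAC·B·AA·BAC·BAC·AA·BAC·B·AA·BAC·BAC·AA·BAC·B·AA
    A ↦ BAC
    B ↦ AA
    C ↦ B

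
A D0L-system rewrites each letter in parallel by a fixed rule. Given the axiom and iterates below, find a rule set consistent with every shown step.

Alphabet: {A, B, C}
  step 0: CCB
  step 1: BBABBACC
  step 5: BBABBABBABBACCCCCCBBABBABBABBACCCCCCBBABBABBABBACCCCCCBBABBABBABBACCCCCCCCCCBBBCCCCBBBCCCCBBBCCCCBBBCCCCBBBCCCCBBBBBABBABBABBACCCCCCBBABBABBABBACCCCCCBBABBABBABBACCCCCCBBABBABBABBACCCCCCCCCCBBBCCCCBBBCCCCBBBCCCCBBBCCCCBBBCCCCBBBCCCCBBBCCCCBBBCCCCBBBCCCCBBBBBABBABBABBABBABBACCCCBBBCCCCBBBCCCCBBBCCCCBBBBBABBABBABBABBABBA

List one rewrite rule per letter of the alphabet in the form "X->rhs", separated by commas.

  step 0 ⇒ step 1: CCB ⇒ BBA·BBA·CC
    B ↦ CC
    C ↦ BBA
    A ↦ BBB  (constrained at step 1)

A->BBB, B->CC, C->BBA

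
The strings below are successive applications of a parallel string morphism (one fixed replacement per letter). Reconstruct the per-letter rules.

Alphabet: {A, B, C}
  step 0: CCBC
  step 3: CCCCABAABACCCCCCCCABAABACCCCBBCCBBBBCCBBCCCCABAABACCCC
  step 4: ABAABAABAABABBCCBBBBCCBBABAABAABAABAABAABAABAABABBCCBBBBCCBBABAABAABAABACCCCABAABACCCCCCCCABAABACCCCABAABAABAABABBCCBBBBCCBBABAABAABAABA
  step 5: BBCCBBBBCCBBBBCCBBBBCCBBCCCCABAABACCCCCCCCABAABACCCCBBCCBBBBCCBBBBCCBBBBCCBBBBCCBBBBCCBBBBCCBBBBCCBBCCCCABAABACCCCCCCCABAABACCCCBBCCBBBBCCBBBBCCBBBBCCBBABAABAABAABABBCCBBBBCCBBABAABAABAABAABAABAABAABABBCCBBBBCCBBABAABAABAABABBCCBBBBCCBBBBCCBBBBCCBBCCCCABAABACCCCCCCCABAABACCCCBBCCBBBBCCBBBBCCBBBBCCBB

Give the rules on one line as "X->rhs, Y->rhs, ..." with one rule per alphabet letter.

  step 4 ⇒ step 5: ABAABAABAABABBCCBBBBCCBBABAABAABAABAABAABAABAABABBCCBBBBCCBBABAABAABAABACCCCABAABACCCCCCCCABAABACCCCABAABAABAABABBCCBBBBCCBBABAABAABAABA ⇒ BB·CC·BB·BB·CC·BB·BB·CC·BB·BB·CC·BB·CC·CC·ABA·ABA·CC·CC·CC·CC·ABA·ABA·CC·CC·BB·CC·BB·BB·CC·BB·BB·CC·BB·BB·CC·BB·BB·CC·BB·BB·CC·BB·BB·CC·BB·BB·CC·BB·CC·CC·ABA·ABA·CC·CC·CC·CC·ABA·ABA·CC·CC·BB·CC·BB·BB·CC·BB·BB·CC·BB·BB·CC·BB·ABA·ABA·ABA·ABA·BB·CC·BB·BB·CC·BB·ABA·ABA·ABA·ABA·ABA·ABA·ABA·ABA·BB·CC·BB·BB·CC·BB·ABA·ABA·ABA·ABA·BB·CC·BB·BB·CC·BB·BB·CC·BB·BB·CC·BB·CC·CC·ABA·ABA·CC·CC·CC·CC·ABA·ABA·CC·CC·BB·CC·BB·BB·CC·BB·BB·CC·BB·BB·CC·BB
    A ↦ BB
    B ↦ CC
    C ↦ ABA

A->BB, B->CC, C->ABA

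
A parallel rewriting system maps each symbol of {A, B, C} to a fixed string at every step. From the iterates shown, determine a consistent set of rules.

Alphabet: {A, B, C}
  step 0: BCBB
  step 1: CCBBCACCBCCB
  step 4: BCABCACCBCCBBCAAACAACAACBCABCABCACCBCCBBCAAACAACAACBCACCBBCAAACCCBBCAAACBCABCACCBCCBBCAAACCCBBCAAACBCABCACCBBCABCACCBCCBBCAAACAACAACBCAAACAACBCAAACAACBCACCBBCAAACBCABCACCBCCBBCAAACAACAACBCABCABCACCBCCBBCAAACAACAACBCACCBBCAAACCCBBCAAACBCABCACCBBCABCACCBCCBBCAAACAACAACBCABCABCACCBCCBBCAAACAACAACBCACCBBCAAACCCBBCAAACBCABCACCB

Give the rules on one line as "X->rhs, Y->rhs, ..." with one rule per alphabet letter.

  step 0 ⇒ step 1: BCBB ⇒ CCB·BCA·CCB·CCB
    B ↦ CCB
    C ↦ BCA
    A ↦ AAC  (constrained at step 1)

A->AAC, B->CCB, C->BCA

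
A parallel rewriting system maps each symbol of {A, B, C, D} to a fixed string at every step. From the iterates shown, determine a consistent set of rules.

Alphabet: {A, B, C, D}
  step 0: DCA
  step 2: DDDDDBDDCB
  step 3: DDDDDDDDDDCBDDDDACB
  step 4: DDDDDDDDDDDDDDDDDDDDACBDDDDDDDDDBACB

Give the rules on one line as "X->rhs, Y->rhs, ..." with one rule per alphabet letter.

  step 3 ⇒ step 4: DDDDDDDDDDCBDDDDACB ⇒ DD·DD·DD·DD·DD·DD·DD·DD·DD·DD·A·CB·DD·DD·DD·DD·DB·A·CB
    A ↦ DB
    B ↦ CB
    C ↦ A
    D ↦ DD

A->DB, B->CB, C->A, D->DD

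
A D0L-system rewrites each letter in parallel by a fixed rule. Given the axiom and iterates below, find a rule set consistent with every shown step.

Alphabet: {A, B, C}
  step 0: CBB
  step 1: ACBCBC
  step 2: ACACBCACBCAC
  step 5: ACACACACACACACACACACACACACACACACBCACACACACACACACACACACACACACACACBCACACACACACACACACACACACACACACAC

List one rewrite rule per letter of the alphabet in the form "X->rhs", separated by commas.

  step 1 ⇒ step 2: ACBCBC ⇒ AC·AC·BC·AC·BC·AC
    A ↦ AC
    B ↦ BC
    C ↦ AC

A->AC, B->BC, C->AC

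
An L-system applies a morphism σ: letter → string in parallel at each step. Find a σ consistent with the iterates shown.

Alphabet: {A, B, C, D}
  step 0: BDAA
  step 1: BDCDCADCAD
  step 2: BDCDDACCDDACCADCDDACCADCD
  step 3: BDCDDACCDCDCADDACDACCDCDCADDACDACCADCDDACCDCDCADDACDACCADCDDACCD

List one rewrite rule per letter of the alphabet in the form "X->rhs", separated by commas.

A->CAD, B->BD, C->DAC, D->CD

  step 2 ⇒ step 3: BDCDDACCDDACCADCDDACCADCD ⇒ BD·CD·DAC·CD·CD·CAD·DAC·DAC·CD·CD·CAD·DAC·DAC·CAD·CD·DAC·CD·CD·CAD·DAC·DAC·CAD·CD·DAC·CD
    A ↦ CAD
    B ↦ BD
    C ↦ DAC
    D ↦ CD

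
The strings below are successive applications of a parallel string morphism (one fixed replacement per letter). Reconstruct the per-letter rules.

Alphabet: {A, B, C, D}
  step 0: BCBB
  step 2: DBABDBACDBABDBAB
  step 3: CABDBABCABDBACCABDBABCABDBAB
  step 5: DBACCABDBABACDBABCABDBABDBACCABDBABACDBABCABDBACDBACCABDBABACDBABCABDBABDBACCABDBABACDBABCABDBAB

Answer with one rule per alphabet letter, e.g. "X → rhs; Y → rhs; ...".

  step 2 ⇒ step 3: DBABDBACDBABDBAB ⇒ C·AB·DB·AB·C·AB·DB·AC·C·AB·DB·AB·C·AB·DB·AB
    A ↦ DB
    B ↦ AB
    C ↦ AC
    D ↦ C

A->DB, B->AB, C->AC, D->C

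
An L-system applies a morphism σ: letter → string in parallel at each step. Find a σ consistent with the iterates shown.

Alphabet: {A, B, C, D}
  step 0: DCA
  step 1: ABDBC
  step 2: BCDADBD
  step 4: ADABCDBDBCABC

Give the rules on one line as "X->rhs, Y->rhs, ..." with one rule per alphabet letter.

  step 1 ⇒ step 2: ABDBC ⇒ BC·D·A·D·BD
    A ↦ BC
    B ↦ D
    C ↦ BD
    D ↦ A

A->BC, B->D, C->BD, D->A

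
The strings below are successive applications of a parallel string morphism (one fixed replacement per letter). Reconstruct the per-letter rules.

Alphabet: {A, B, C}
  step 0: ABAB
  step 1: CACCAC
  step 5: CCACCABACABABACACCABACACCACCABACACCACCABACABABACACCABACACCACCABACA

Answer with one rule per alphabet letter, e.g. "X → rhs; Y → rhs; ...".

  step 0 ⇒ step 1: ABAB ⇒ CA·C·CA·C
    A ↦ CA
    B ↦ C
    C ↦ BA  (constrained at step 1)

A->CA, B->C, C->BA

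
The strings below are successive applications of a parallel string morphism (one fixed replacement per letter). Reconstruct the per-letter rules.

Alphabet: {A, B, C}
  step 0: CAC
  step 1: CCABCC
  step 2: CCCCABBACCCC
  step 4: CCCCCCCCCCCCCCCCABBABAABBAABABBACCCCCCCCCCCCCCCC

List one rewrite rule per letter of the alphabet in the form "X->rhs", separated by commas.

  step 1 ⇒ step 2: CCABCC ⇒ CC·CC·AB·BA·CC·CC
    A ↦ AB
    B ↦ BA
    C ↦ CC

A->AB, B->BA, C->CC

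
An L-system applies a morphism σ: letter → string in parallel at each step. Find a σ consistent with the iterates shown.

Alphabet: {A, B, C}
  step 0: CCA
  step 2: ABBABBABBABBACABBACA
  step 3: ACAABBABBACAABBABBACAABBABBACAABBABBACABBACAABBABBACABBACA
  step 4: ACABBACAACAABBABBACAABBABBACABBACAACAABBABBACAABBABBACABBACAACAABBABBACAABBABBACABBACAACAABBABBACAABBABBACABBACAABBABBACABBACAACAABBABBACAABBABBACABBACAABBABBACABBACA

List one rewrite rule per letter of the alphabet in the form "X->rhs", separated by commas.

A->ACA, B->ABB, C->BB

  step 3 ⇒ step 4: ACAABBABBACAABBABBACAABBABBACAABBABBACABBACAABBABBACABBACA ⇒ ACA·BB·ACA·ACA·ABB·ABB·ACA·ABB·ABB·ACA·BB·ACA·ACA·ABB·ABB·ACA·ABB·ABB·ACA·BB·ACA·ACA·ABB·ABB·ACA·ABB·ABB·ACA·BB·ACA·ACA·ABB·ABB·ACA·ABB·ABB·ACA·BB·ACA·ABB·ABB·ACA·BB·ACA·ACA·ABB·ABB·ACA·ABB·ABB·ACA·BB·ACA·ABB·ABB·ACA·BB·ACA
    A ↦ ACA
    B ↦ ABB
    C ↦ BB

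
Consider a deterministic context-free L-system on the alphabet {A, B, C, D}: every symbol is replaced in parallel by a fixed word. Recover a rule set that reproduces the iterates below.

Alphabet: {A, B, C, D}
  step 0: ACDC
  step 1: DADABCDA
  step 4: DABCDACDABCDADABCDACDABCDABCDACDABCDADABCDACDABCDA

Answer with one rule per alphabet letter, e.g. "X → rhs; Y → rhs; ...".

A->DA, B->C, C->DA, D->BC

  step 0 ⇒ step 1: ACDC ⇒ DA·DA·BC·DA
    A ↦ DA
    C ↦ DA
    D ↦ BC
    B ↦ C  (constrained at step 1)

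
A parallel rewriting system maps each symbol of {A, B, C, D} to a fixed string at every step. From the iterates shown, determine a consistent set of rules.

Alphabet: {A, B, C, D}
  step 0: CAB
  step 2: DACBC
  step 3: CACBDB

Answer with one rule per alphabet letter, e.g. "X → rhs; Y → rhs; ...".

  step 2 ⇒ step 3: DACBC ⇒ C·AC·B·D·B
    A ↦ AC
    B ↦ D
    C ↦ B
    D ↦ C

A->AC, B->D, C->B, D->C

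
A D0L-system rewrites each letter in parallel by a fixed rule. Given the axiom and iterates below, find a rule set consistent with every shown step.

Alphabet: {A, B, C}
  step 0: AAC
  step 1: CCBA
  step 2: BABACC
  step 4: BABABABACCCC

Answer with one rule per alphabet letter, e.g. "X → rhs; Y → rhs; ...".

A->C, B->C, C->BA

  step 1 ⇒ step 2: CCBA ⇒ BA·BA·C·C
    A ↦ C
    B ↦ C
    C ↦ BA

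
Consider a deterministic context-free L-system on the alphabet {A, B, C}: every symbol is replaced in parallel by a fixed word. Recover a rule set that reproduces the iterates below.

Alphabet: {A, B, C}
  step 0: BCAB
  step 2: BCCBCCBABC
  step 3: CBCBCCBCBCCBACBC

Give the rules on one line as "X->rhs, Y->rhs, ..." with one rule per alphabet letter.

A->BA, B->C, C->BC

  step 2 ⇒ step 3: BCCBCCBABC ⇒ C·BC·BC·C·BC·BC·C·BA·C·BC
    A ↦ BA
    B ↦ C
    C ↦ BC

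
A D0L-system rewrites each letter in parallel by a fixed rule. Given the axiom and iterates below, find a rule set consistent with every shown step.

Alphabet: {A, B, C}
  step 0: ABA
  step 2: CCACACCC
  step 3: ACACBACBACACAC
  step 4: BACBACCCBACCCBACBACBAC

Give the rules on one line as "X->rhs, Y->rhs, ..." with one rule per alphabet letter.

A->B, B->CC, C->AC

  step 3 ⇒ step 4: ACACBACBACACAC ⇒ B·AC·B·AC·CC·B·AC·CC·B·AC·B·AC·B·AC
    A ↦ B
    B ↦ CC
    C ↦ AC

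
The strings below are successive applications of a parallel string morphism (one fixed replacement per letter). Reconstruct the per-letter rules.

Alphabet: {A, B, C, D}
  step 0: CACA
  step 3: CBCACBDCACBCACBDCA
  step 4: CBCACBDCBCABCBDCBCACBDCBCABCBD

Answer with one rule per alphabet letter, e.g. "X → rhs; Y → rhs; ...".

  step 3 ⇒ step 4: CBCACBDCACBCACBDCA ⇒ CB·CA·CB·D·CB·CA·B·CB·D·CB·CA·CB·D·CB·CA·B·CB·D
    A ↦ D
    B ↦ CA
    C ↦ CB
    D ↦ B

A->D, B->CA, C->CB, D->B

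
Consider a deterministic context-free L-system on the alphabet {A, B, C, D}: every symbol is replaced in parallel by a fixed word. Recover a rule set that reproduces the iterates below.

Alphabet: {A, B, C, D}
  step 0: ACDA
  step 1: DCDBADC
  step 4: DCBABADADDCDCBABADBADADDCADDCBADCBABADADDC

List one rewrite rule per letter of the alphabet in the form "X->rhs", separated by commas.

A->DC, B->AD, C->D, D->BA

  step 0 ⇒ step 1: ACDA ⇒ DC·D·BA·DC
    A ↦ DC
    C ↦ D
    D ↦ BA
    B ↦ AD  (constrained at step 1)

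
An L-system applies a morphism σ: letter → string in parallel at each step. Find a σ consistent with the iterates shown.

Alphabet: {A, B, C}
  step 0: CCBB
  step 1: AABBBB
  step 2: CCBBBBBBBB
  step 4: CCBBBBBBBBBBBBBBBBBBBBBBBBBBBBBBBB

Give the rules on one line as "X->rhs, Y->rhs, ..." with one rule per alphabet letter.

A->C, B->BB, C->A

  step 1 ⇒ step 2: AABBBB ⇒ C·C·BB·BB·BB·BB
    A ↦ C
    B ↦ BB
  step 0 ⇒ step 1: CCBB ⇒ A·A·BB·BB
    C ↦ A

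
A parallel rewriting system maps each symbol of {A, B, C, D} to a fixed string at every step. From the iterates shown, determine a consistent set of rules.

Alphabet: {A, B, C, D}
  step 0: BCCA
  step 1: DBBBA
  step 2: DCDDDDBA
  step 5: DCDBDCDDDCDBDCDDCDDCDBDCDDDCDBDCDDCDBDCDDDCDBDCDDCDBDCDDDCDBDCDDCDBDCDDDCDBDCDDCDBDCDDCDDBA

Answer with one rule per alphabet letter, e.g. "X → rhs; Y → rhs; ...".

  step 1 ⇒ step 2: DBBBA ⇒ DCD·D·D·D·BA
    A ↦ BA
    B ↦ D
    D ↦ DCD
  step 0 ⇒ step 1: BCCA ⇒ D·B·B·BA
    C ↦ B

A->BA, B->D, C->B, D->DCD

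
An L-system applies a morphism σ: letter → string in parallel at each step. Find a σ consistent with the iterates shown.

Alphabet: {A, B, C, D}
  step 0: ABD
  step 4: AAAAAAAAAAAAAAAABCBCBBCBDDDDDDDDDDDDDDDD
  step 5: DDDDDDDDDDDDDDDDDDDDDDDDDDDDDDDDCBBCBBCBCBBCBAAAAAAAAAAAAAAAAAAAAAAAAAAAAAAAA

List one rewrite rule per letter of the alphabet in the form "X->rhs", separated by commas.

  step 4 ⇒ step 5: AAAAAAAAAAAAAAAABCBCBBCBDDDDDDDDDDDDDDDD ⇒ DD·DD·DD·DD·DD·DD·DD·DD·DD·DD·DD·DD·DD·DD·DD·DD·CB·B·CB·B·CB·CB·B·CB·AA·AA·AA·AA·AA·AA·AA·AA·AA·AA·AA·AA·AA·AA·AA·AA
    A ↦ DD
    B ↦ CB
    C ↦ B
    D ↦ AA

A->DD, B->CB, C->B, D->AA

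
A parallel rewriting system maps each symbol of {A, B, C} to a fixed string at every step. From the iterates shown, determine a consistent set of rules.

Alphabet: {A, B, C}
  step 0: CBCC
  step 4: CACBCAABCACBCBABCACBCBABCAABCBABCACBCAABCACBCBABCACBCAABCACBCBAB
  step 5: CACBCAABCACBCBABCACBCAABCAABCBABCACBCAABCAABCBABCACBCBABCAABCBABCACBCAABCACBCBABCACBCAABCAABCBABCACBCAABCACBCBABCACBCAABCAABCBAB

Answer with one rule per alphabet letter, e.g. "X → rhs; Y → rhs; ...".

  step 4 ⇒ step 5: CACBCAABCACBCBABCACBCBABCAABCBABCACBCAABCACBCBABCACBCAABCACBCBAB ⇒ CA·CB·CA·AB·CA·CB·CB·AB·CA·CB·CA·AB·CA·AB·CB·AB·CA·CB·CA·AB·CA·AB·CB·AB·CA·CB·CB·AB·CA·AB·CB·AB·CA·CB·CA·AB·CA·CB·CB·AB·CA·CB·CA·AB·CA·AB·CB·AB·CA·CB·CA·AB·CA·CB·CB·AB·CA·CB·CA·AB·CA·AB·CB·AB
    A ↦ CB
    B ↦ AB
    C ↦ CA

A->CB, B->AB, C->CA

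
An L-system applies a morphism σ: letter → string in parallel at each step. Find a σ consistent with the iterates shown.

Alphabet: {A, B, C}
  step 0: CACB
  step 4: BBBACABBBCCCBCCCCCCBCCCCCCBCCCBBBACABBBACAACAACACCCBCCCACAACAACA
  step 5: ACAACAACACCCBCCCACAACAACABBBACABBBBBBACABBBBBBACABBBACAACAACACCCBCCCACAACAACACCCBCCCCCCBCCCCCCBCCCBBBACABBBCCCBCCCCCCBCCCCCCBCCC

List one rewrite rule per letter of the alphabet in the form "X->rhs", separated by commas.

A->CCC, B->ACA, C->B

  step 4 ⇒ step 5: BBBACABBBCCCBCCCCCCBCCCCCCBCCCBBBACABBBACAACAACACCCBCCCACAACAACA ⇒ ACA·ACA·ACA·CCC·B·CCC·ACA·ACA·ACA·B·B·B·ACA·B·B·B·B·B·B·ACA·B·B·B·B·B·B·ACA·B·B·B·ACA·ACA·ACA·CCC·B·CCC·ACA·ACA·ACA·CCC·B·CCC·CCC·B·CCC·CCC·B·CCC·B·B·B·ACA·B·B·B·CCC·B·CCC·CCC·B·CCC·CCC·B·CCC
    A ↦ CCC
    B ↦ ACA
    C ↦ B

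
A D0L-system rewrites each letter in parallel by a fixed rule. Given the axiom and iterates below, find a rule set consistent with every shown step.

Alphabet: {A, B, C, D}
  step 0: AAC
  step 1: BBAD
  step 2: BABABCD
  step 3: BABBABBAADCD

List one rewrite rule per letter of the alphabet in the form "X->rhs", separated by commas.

A->B, B->BA, C->AD, D->CD

  step 2 ⇒ step 3: BABABCD ⇒ BA·B·BA·B·BA·AD·CD
    A ↦ B
    B ↦ BA
    C ↦ AD
    D ↦ CD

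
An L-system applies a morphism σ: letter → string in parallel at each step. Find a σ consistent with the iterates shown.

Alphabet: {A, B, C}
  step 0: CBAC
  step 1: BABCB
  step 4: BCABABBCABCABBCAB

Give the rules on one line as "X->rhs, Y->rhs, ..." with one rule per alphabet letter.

  step 0 ⇒ step 1: CBAC ⇒ B·AB·C·B
    A ↦ C
    B ↦ AB
    C ↦ B

A->C, B->AB, C->B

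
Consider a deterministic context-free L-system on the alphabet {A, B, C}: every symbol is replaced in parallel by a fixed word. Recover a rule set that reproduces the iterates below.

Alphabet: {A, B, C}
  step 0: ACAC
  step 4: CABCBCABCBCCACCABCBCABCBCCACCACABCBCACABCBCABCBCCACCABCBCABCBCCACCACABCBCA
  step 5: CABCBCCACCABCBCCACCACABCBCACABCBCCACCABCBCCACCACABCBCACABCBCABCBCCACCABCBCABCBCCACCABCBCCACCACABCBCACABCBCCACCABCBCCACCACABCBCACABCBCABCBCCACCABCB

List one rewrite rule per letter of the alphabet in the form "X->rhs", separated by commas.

A->BCB, B->C, C->CA

  step 4 ⇒ step 5: CABCBCABCBCCACCABCBCABCBCCACCACABCBCACABCBCABCBCCACCABCBCABCBCCACCACABCBCA ⇒ CA·BCB·C·CA·C·CA·BCB·C·CA·C·CA·CA·BCB·CA·CA·BCB·C·CA·C·CA·BCB·C·CA·C·CA·CA·BCB·CA·CA·BCB·CA·BCB·C·CA·C·CA·BCB·CA·BCB·C·CA·C·CA·BCB·C·CA·C·CA·CA·BCB·CA·CA·BCB·C·CA·C·CA·BCB·C·CA·C·CA·CA·BCB·CA·CA·BCB·CA·BCB·C·CA·C·CA·BCB
    A ↦ BCB
    B ↦ C
    C ↦ CA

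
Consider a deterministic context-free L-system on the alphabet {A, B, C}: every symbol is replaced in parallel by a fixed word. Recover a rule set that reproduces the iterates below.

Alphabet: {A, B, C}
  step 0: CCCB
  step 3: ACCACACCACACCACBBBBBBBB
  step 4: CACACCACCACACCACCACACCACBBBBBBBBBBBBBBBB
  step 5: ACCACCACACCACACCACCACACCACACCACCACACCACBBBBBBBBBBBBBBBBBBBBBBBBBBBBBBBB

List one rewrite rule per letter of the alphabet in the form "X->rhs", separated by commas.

  step 4 ⇒ step 5: CACACCACCACACCACCACACCACBBBBBBBBBBBBBBBB ⇒ AC·C·AC·C·AC·AC·C·AC·AC·C·AC·C·AC·AC·C·AC·AC·C·AC·C·AC·AC·C·AC·BB·BB·BB·BB·BB·BB·BB·BB·BB·BB·BB·BB·BB·BB·BB·BB
    A ↦ C
    B ↦ BB
    C ↦ AC

A->C, B->BB, C->AC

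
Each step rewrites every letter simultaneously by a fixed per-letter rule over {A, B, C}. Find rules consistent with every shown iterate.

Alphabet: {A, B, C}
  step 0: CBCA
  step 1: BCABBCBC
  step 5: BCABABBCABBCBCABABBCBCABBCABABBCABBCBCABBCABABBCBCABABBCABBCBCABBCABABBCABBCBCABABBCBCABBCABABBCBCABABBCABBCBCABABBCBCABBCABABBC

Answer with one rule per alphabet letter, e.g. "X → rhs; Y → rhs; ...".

A->BC, B->AB, C->BC

  step 0 ⇒ step 1: CBCA ⇒ BC·AB·BC·BC
    A ↦ BC
    B ↦ AB
    C ↦ BC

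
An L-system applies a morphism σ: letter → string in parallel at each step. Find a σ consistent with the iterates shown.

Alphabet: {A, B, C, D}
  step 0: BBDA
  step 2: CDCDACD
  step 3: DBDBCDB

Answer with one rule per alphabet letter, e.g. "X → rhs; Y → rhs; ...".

A->C, B->AC, C->D, D->B

  step 2 ⇒ step 3: CDCDACD ⇒ D·B·D·B·C·D·B
    A ↦ C
    C ↦ D
    D ↦ B
    B ↦ AC  (constrained at step 0)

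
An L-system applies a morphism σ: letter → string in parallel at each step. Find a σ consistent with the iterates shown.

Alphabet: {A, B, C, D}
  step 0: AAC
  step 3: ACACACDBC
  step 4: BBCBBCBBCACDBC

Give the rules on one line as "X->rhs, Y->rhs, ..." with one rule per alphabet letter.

A->B, B->D, C->BC, D->AC

  step 3 ⇒ step 4: ACACACDBC ⇒ B·BC·B·BC·B·BC·AC·D·BC
    A ↦ B
    B ↦ D
    C ↦ BC
    D ↦ AC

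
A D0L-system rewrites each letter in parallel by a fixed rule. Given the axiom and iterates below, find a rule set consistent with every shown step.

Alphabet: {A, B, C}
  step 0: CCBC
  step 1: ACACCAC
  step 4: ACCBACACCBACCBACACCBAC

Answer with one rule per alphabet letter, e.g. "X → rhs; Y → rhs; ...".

  step 0 ⇒ step 1: CCBC ⇒ AC·AC·C·AC
    B ↦ C
    C ↦ AC
    A ↦ B  (constrained at step 1)

A->B, B->C, C->AC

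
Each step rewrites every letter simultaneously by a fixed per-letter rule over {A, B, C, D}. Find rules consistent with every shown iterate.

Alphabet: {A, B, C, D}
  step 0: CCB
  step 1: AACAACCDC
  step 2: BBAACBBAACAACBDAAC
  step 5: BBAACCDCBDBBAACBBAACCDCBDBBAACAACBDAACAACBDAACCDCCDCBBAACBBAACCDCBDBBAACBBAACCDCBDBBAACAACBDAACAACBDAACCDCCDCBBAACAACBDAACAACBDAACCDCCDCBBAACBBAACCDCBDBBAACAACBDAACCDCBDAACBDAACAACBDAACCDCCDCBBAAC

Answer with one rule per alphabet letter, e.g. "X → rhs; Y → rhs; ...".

  step 1 ⇒ step 2: AACAACCDC ⇒ B·B·AAC·B·B·AAC·AAC·BD·AAC
    A ↦ B
    C ↦ AAC
    D ↦ BD
  step 0 ⇒ step 1: CCB ⇒ AAC·AAC·CDC
    B ↦ CDC

A->B, B->CDC, C->AAC, D->BD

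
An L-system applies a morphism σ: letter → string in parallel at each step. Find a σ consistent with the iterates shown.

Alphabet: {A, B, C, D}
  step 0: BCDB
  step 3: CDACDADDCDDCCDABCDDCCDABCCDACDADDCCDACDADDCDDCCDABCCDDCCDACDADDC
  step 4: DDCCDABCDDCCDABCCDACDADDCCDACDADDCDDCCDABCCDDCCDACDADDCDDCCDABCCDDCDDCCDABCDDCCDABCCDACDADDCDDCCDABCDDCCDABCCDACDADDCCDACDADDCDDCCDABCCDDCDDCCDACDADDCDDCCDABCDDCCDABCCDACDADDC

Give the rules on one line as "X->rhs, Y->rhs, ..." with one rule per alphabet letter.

  step 3 ⇒ step 4: CDACDADDCDDCCDABCDDCCDABCCDACDADDCCDACDADDCDDCCDABCCDDCCDACDADDC ⇒ DDC·CDA·BC·DDC·CDA·BC·CDA·CDA·DDC·CDA·CDA·DDC·DDC·CDA·BC·C·DDC·CDA·CDA·DDC·DDC·CDA·BC·C·DDC·DDC·CDA·BC·DDC·CDA·BC·CDA·CDA·DDC·DDC·CDA·BC·DDC·CDA·BC·CDA·CDA·DDC·CDA·CDA·DDC·DDC·CDA·BC·C·DDC·DDC·CDA·CDA·DDC·DDC·CDA·BC·DDC·CDA·BC·CDA·CDA·DDC
    A ↦ BC
    B ↦ C
    C ↦ DDC
    D ↦ CDA

A->BC, B->C, C->DDC, D->CDA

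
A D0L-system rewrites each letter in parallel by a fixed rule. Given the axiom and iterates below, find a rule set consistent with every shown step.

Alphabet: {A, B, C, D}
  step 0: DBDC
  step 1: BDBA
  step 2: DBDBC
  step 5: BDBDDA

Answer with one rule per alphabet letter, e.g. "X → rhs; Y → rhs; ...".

A->BC, B->D, C->A, D->B

  step 1 ⇒ step 2: BDBA ⇒ D·B·D·BC
    A ↦ BC
    B ↦ D
    D ↦ B
  step 0 ⇒ step 1: DBDC ⇒ B·D·B·A
    C ↦ A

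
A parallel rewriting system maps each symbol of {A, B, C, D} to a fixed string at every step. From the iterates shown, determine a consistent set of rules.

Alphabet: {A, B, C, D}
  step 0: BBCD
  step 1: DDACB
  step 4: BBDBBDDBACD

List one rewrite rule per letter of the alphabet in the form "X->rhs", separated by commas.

  step 0 ⇒ step 1: BBCD ⇒ D·D·AC·B
    B ↦ D
    C ↦ AC
    D ↦ B
    A ↦ DB  (constrained at step 1)

A->DB, B->D, C->AC, D->B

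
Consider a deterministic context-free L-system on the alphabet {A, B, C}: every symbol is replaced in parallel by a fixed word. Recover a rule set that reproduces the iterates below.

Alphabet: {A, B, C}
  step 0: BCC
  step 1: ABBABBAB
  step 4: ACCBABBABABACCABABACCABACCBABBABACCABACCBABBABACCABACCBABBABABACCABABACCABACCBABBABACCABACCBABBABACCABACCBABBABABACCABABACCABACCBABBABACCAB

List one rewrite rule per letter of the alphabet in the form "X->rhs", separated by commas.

A->ACC, B->AB, C->BAB

  step 0 ⇒ step 1: BCC ⇒ AB·BAB·BAB
    B ↦ AB
    C ↦ BAB
    A ↦ ACC  (constrained at step 1)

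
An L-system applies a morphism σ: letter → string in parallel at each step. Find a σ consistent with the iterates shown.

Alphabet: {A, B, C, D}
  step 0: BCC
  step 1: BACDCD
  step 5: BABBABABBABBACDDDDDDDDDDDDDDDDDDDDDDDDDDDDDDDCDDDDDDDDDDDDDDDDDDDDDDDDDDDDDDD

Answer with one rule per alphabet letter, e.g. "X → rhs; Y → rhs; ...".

A->B, B->BA, C->CD, D->DD

  step 0 ⇒ step 1: BCC ⇒ BA·CD·CD
    B ↦ BA
    C ↦ CD
    A ↦ B  (constrained at step 1)
    D ↦ DD  (constrained at step 1)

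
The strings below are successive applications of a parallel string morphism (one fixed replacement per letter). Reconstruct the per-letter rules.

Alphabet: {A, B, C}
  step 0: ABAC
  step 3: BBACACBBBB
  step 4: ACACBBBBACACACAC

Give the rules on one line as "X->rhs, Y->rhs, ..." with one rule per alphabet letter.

  step 3 ⇒ step 4: BBACACBBBB ⇒ AC·AC·B·B·B·B·AC·AC·AC·AC
    A ↦ B
    B ↦ AC
    C ↦ B

A->B, B->AC, C->B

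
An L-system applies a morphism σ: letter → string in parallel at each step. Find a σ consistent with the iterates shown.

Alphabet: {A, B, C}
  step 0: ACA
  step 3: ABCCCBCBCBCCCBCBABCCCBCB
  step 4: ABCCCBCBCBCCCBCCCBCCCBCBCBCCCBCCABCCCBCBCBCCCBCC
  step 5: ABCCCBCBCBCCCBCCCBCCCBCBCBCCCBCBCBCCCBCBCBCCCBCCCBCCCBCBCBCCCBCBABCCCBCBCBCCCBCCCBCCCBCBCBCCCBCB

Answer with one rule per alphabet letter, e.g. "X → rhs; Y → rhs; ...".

  step 4 ⇒ step 5: ABCCCBCBCBCCCBCCCBCCCBCBCBCCCBCCABCCCBCBCBCCCBCC ⇒ AB·CC·CB·CB·CB·CC·CB·CC·CB·CC·CB·CB·CB·CC·CB·CB·CB·CC·CB·CB·CB·CC·CB·CC·CB·CC·CB·CB·CB·CC·CB·CB·AB·CC·CB·CB·CB·CC·CB·CC·CB·CC·CB·CB·CB·CC·CB·CB
    A ↦ AB
    B ↦ CC
    C ↦ CB

A->AB, B->CC, C->CB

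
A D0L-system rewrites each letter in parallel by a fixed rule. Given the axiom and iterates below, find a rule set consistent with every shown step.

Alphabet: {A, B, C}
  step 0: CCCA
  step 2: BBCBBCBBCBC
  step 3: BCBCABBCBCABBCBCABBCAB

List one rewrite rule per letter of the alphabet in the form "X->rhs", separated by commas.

A->B, B->BC, C->AB

  step 2 ⇒ step 3: BBCBBCBBCBC ⇒ BC·BC·AB·BC·BC·AB·BC·BC·AB·BC·AB
    B ↦ BC
    C ↦ AB
    A ↦ B  (constrained at step 0)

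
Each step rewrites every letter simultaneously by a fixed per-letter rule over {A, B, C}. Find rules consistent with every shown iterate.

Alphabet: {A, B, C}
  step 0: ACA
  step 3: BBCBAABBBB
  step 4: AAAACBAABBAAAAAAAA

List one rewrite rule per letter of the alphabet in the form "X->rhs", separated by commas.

  step 3 ⇒ step 4: BBCBAABBBB ⇒ AA·AA·CB·AA·B·B·AA·AA·AA·AA
    A ↦ B
    B ↦ AA
    C ↦ CB

A->B, B->AA, C->CB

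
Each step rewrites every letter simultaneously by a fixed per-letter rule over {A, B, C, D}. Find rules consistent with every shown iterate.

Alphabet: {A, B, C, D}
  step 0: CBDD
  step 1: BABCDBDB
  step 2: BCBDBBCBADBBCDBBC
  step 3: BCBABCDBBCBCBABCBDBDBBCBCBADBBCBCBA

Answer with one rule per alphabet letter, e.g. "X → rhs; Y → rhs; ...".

A->BDB, B->BC, C->BA, D->DB

  step 2 ⇒ step 3: BCBDBBCBADBBCDBBC ⇒ BC·BA·BC·DB·BC·BC·BA·BC·BDB·DB·BC·BC·BA·DB·BC·BC·BA
    A ↦ BDB
    B ↦ BC
    C ↦ BA
    D ↦ DB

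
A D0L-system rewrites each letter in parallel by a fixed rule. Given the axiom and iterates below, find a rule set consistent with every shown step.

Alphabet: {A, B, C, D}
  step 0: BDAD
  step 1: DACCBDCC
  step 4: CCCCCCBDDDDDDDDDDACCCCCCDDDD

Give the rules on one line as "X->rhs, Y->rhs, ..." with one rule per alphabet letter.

  step 0 ⇒ step 1: BDAD ⇒ DA·CC·BD·CC
    A ↦ BD
    B ↦ DA
    D ↦ CC
    C ↦ D  (constrained at step 1)

A->BD, B->DA, C->D, D->CC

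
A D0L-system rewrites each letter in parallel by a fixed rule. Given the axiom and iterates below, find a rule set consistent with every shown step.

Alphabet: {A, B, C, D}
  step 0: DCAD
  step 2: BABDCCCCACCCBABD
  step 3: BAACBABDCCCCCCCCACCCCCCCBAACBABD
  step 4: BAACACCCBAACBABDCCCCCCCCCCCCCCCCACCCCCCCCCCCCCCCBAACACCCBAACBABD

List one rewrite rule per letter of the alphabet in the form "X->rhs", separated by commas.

A->AC, B->BA, C->CC, D->BD

  step 3 ⇒ step 4: BAACBABDCCCCCCCCACCCCCCCBAACBABD ⇒ BA·AC·AC·CC·BA·AC·BA·BD·CC·CC·CC·CC·CC·CC·CC·CC·AC·CC·CC·CC·CC·CC·CC·CC·BA·AC·AC·CC·BA·AC·BA·BD
    A ↦ AC
    B ↦ BA
    C ↦ CC
    D ↦ BD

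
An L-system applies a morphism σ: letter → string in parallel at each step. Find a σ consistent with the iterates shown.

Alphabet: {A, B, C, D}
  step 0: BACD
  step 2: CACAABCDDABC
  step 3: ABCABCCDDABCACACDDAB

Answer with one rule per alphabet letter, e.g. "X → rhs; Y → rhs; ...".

  step 2 ⇒ step 3: CACAABCDDABC ⇒ AB·C·AB·C·C·DD·AB·CA·CA·C·DD·AB
    A ↦ C
    B ↦ DD
    C ↦ AB
    D ↦ CA

A->C, B->DD, C->AB, D->CA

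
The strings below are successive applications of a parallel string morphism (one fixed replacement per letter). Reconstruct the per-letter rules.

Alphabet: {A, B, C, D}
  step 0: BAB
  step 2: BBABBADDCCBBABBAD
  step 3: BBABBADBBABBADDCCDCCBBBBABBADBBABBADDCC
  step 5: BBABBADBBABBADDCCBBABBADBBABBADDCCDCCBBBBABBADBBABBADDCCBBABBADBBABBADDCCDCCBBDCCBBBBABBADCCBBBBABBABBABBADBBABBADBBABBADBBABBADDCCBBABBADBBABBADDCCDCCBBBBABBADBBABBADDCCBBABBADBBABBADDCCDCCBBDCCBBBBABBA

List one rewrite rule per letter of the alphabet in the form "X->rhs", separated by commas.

  step 2 ⇒ step 3: BBABBADDCCBBABBAD ⇒ BBA·BBA·D·BBA·BBA·D·DCC·DCC·B·B·BBA·BBA·D·BBA·BBA·D·DCC
    A ↦ D
    B ↦ BBA
    C ↦ B
    D ↦ DCC

A->D, B->BBA, C->B, D->DCC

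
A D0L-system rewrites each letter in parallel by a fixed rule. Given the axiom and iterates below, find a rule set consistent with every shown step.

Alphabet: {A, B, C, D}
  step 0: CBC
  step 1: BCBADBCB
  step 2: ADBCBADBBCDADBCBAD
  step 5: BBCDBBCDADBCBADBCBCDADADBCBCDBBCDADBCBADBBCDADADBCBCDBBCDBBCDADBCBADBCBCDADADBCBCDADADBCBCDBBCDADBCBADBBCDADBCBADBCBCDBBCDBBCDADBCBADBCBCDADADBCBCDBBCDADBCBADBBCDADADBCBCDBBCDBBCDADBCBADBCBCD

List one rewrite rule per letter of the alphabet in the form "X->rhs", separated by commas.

  step 1 ⇒ step 2: BCBADBCB ⇒ AD·BCB·AD·BB·CD·AD·BCB·AD
    A ↦ BB
    B ↦ AD
    C ↦ BCB
    D ↦ CD

A->BB, B->AD, C->BCB, D->CD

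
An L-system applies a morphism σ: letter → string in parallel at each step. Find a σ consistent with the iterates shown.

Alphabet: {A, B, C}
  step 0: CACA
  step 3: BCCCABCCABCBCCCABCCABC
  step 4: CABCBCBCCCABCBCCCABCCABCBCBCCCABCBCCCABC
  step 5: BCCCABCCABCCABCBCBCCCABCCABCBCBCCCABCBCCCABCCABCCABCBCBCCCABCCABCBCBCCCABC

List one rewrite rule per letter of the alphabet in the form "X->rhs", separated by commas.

  step 4 ⇒ step 5: CABCBCBCCCABCBCCCABCCABCBCBCCCABCBCCCABC ⇒ BC·C·CA·BC·CA·BC·CA·BC·BC·BC·C·CA·BC·CA·BC·BC·BC·C·CA·BC·BC·C·CA·BC·CA·BC·CA·BC·BC·BC·C·CA·BC·CA·BC·BC·BC·C·CA·BC
    A ↦ C
    B ↦ CA
    C ↦ BC

A->C, B->CA, C->BC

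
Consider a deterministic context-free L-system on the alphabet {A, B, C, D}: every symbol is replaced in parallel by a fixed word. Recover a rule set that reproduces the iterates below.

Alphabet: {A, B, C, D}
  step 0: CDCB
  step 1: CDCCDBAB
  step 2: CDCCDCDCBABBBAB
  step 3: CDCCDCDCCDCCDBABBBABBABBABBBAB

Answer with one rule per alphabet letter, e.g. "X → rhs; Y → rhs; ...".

  step 2 ⇒ step 3: CDCCDCDCBABBBAB ⇒ CD·C·CD·CD·C·CD·C·CD·BAB·B·BAB·BAB·BAB·B·BAB
    A ↦ B
    B ↦ BAB
    C ↦ CD
    D ↦ C

A->B, B->BAB, C->CD, D->C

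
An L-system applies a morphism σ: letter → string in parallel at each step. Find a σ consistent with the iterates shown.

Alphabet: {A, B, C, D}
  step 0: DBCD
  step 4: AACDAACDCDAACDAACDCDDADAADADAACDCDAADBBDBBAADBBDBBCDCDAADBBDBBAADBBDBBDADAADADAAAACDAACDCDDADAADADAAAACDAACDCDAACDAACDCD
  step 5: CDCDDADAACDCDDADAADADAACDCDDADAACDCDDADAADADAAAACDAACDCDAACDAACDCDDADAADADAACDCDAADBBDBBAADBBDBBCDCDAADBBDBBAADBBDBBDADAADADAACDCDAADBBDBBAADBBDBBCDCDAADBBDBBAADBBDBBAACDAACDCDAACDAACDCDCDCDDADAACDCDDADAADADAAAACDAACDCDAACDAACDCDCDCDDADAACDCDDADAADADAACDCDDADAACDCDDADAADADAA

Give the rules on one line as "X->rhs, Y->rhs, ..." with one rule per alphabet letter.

  step 4 ⇒ step 5: AACDAACDCDAACDAACDCDDADAADADAACDCDAADBBDBBAADBBDBBCDCDAADBBDBBAADBBDBBDADAADADAAAACDAACDCDDADAADADAAAACDAACDCDAACDAACDCD ⇒ CD·CD·DAD·AA·CD·CD·DAD·AA·DAD·AA·CD·CD·DAD·AA·CD·CD·DAD·AA·DAD·AA·AA·CD·AA·CD·CD·AA·CD·AA·CD·CD·DAD·AA·DAD·AA·CD·CD·AA·DBB·DBB·AA·DBB·DBB·CD·CD·AA·DBB·DBB·AA·DBB·DBB·DAD·AA·DAD·AA·CD·CD·AA·DBB·DBB·AA·DBB·DBB·CD·CD·AA·DBB·DBB·AA·DBB·DBB·AA·CD·AA·CD·CD·AA·CD·AA·CD·CD·CD·CD·DAD·AA·CD·CD·DAD·AA·DAD·AA·AA·CD·AA·CD·CD·AA·CD·AA·CD·CD·CD·CD·DAD·AA·CD·CD·DAD·AA·DAD·AA·CD·CD·DAD·AA·CD·CD·DAD·AA·DAD·AA
    A ↦ CD
    B ↦ DBB
    C ↦ DAD
    D ↦ AA

A->CD, B->DBB, C->DAD, D->AA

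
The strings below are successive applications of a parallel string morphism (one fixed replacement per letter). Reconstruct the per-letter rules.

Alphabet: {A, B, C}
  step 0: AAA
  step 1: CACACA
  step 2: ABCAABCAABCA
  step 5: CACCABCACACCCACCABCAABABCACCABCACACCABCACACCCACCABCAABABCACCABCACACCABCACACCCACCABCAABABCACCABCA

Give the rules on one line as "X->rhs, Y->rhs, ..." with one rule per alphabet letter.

A->CA, B->CC, C->AB

  step 1 ⇒ step 2: CACACA ⇒ AB·CA·AB·CA·AB·CA
    A ↦ CA
    C ↦ AB
    B ↦ CC  (constrained at step 2)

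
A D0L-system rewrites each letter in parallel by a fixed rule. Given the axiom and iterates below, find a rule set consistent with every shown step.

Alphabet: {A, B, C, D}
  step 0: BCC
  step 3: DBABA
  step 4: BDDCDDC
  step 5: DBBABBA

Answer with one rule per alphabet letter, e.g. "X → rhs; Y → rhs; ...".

  step 4 ⇒ step 5: BDDCDDC ⇒ D·B·B·A·B·B·A
    B ↦ D
    C ↦ A
    D ↦ B
  step 3 ⇒ step 4: DBABA ⇒ B·D·DC·D·DC
    A ↦ DC

A->DC, B->D, C->A, D->B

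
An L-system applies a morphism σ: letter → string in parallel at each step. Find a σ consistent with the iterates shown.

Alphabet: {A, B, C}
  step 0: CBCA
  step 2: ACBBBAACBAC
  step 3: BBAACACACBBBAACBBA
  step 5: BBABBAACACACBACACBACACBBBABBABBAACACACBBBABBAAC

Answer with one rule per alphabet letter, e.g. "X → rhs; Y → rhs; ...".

A->B, B->AC, C->BA

  step 2 ⇒ step 3: ACBBBAACBAC ⇒ B·BA·AC·AC·AC·B·B·BA·AC·B·BA
    A ↦ B
    B ↦ AC
    C ↦ BA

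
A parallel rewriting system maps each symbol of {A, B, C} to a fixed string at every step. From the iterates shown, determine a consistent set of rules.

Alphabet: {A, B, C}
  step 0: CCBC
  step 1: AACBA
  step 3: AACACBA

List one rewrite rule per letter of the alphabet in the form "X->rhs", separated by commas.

  step 0 ⇒ step 1: CCBC ⇒ A·A·CB·A
    B ↦ CB
    C ↦ A
    A ↦ C  (constrained at step 1)

A->C, B->CB, C->A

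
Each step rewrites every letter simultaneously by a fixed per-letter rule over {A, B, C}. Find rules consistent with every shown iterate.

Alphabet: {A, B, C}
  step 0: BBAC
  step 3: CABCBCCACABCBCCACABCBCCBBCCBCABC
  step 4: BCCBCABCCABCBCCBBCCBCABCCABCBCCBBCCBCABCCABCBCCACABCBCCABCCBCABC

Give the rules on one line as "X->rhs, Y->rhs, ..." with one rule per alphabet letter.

  step 3 ⇒ step 4: CABCBCCACABCBCCACABCBCCBBCCBCABC ⇒ BC·CB·CA·BC·CA·BC·BC·CB·BC·CB·CA·BC·CA·BC·BC·CB·BC·CB·CA·BC·CA·BC·BC·CA·CA·BC·BC·CA·BC·CB·CA·BC
    A ↦ CB
    B ↦ CA
    C ↦ BC

A->CB, B->CA, C->BC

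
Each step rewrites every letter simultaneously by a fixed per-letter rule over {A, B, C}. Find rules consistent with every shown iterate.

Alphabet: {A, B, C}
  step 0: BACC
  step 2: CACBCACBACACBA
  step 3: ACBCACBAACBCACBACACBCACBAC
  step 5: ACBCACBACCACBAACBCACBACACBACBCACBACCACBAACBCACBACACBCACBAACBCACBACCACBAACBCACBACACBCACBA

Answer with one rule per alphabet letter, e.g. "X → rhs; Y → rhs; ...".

A->C, B->A, C->ACB

  step 2 ⇒ step 3: CACBCACBACACBA ⇒ ACB·C·ACB·A·ACB·C·ACB·A·C·ACB·C·ACB·A·C
    A ↦ C
    B ↦ A
    C ↦ ACB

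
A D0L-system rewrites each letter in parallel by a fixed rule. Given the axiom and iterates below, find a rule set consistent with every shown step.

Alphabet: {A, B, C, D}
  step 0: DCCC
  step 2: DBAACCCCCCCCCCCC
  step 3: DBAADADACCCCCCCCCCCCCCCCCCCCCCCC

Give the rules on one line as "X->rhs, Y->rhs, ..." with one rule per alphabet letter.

A->DA, B->AA, C->CC, D->DB

  step 2 ⇒ step 3: DBAACCCCCCCCCCCC ⇒ DB·AA·DA·DA·CC·CC·CC·CC·CC·CC·CC·CC·CC·CC·CC·CC
    A ↦ DA
    B ↦ AA
    C ↦ CC
    D ↦ DB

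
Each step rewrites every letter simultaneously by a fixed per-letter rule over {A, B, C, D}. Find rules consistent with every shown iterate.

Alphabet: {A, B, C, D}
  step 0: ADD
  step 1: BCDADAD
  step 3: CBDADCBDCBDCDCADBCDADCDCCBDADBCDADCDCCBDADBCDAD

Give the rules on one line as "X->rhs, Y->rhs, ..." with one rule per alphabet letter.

A->BCD, B->CDC, C->CBD, D->AD

  step 0 ⇒ step 1: ADD ⇒ BCD·AD·AD
    A ↦ BCD
    D ↦ AD
    B ↦ CDC  (constrained at step 1)
    C ↦ CBD  (constrained at step 1)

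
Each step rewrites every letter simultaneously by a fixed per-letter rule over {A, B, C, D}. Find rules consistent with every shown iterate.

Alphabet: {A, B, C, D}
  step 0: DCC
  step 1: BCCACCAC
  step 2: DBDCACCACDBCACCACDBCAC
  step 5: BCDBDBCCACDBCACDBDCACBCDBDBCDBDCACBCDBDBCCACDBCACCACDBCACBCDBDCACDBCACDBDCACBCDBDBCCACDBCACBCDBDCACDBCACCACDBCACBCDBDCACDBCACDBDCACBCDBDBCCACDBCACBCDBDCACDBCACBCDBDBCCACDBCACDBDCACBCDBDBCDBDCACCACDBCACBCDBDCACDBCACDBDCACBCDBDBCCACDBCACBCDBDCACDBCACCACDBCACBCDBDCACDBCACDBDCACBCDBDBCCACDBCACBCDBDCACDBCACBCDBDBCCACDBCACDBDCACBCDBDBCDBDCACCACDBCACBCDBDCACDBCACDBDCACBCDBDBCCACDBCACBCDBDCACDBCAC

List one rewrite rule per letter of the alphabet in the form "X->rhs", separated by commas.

  step 1 ⇒ step 2: BCCACCAC ⇒ DBD·CAC·CAC·DB·CAC·CAC·DB·CAC
    A ↦ DB
    B ↦ DBD
    C ↦ CAC
  step 0 ⇒ step 1: DCC ⇒ BC·CAC·CAC
    D ↦ BC

A->DB, B->DBD, C->CAC, D->BC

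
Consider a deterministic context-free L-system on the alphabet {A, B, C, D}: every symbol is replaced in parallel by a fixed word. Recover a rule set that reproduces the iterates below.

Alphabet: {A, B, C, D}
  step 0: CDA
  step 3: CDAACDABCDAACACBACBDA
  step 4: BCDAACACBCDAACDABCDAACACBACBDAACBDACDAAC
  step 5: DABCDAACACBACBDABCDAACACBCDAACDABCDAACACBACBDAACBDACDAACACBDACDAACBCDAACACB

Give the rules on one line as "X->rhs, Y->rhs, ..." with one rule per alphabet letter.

  step 4 ⇒ step 5: BCDAACACBCDAACDABCDAACACBACBDAACBDACDAAC ⇒ DA·B·CDA·AC·AC·B·AC·B·DA·B·CDA·AC·AC·B·CDA·AC·DA·B·CDA·AC·AC·B·AC·B·DA·AC·B·DA·CDA·AC·AC·B·DA·CDA·AC·B·CDA·AC·AC·B
    A ↦ AC
    B ↦ DA
    C ↦ B
    D ↦ CDA

A->AC, B->DA, C->B, D->CDA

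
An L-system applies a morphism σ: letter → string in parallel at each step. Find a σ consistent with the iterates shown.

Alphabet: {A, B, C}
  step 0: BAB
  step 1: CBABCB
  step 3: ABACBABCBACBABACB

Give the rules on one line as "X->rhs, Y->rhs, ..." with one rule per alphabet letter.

  step 0 ⇒ step 1: BAB ⇒ CB·AB·CB
    A ↦ AB
    B ↦ CB
    C ↦ A  (constrained at step 1)

A->AB, B->CB, C->A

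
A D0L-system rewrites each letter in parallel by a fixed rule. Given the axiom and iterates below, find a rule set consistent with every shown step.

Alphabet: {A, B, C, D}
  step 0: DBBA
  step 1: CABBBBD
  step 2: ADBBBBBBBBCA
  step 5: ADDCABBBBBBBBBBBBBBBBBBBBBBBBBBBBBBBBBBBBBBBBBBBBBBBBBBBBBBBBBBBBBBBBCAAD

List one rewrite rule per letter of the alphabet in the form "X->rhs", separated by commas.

A->D, B->BB, C->A, D->CA

  step 1 ⇒ step 2: CABBBBD ⇒ A·D·BB·BB·BB·BB·CA
    A ↦ D
    B ↦ BB
    C ↦ A
    D ↦ CA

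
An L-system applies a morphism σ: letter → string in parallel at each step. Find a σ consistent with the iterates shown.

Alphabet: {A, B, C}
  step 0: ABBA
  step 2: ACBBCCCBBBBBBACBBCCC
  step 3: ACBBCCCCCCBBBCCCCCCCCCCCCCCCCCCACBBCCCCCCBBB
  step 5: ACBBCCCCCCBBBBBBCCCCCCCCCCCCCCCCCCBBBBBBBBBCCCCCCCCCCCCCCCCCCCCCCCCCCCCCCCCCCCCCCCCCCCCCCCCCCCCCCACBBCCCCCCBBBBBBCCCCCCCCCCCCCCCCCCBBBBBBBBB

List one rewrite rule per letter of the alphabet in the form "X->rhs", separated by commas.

A->ACB, B->CCC, C->B

  step 2 ⇒ step 3: ACBBCCCBBBBBBACBBCCC ⇒ ACB·B·CCC·CCC·B·B·B·CCC·CCC·CCC·CCC·CCC·CCC·ACB·B·CCC·CCC·B·B·B
    A ↦ ACB
    B ↦ CCC
    C ↦ B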